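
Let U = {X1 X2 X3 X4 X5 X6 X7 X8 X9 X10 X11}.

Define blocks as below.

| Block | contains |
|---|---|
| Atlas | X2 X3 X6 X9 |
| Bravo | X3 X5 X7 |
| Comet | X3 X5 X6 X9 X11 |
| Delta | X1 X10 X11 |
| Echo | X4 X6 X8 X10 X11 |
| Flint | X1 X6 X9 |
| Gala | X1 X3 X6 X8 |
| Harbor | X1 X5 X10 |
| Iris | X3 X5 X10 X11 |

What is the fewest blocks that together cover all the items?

Take {Atlas, Bravo, Delta, Echo}. Their union is {X1, X2, X3, X4, X5, X6, X7, X8, X9, X10, X11}, which is all 11 items.
No 3 of the 9 blocks cover everything (all 84 combinations miss at least one item), so 4 is optimal.

4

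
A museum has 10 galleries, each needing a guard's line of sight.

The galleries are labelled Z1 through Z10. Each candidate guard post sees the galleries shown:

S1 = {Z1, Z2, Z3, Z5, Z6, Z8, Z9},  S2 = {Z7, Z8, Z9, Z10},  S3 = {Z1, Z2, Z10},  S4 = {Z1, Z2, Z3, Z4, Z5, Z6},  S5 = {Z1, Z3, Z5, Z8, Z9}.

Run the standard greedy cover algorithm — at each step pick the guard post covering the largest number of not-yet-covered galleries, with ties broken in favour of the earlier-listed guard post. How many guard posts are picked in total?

3

Greedy: pick S1 (covers 7 new) → pick S2 (covers 2 new) → pick S4 (covers 1 new). Total picks: 3.
(The true minimum cover uses only 2 guard posts, so greedy is not optimal here.)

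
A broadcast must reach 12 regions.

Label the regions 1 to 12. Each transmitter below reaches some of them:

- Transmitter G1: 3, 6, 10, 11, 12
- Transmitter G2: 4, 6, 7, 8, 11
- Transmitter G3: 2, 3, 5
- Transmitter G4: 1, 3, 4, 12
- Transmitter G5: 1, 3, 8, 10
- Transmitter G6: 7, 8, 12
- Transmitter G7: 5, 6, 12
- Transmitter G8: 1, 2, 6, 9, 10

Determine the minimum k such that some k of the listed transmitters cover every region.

4

Take {G1, G2, G7, G8}. Their union is {1, 2, 3, 4, 5, 6, 7, 8, 9, 10, 11, 12}, which is all 12 regions.
No 3 of the 8 transmitters cover everything (all 56 combinations miss at least one region), so 4 is optimal.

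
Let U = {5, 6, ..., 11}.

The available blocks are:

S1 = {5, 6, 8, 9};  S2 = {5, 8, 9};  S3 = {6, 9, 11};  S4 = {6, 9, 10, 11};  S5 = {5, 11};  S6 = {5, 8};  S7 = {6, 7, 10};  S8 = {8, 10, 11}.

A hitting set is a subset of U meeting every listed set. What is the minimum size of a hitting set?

3

Take H = {5, 6, 8}. Each listed block contains at least one of these, so H is a hitting set of size 3.
No choice of 2 points meets every block, so 3 is the minimum.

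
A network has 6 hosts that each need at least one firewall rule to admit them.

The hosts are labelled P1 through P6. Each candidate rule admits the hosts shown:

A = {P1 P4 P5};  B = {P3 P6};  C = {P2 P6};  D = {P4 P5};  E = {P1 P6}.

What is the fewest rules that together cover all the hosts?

Take {A, B, C}. Their union is {P1, P2, P3, P4, P5, P6}, which is all 6 hosts.
Only C contains P2, so C is forced; the remaining 4 hosts need at least 2 more rules (each remaining rule adds at most 3) — so at least 3 rules are needed, and 3 is optimal.

3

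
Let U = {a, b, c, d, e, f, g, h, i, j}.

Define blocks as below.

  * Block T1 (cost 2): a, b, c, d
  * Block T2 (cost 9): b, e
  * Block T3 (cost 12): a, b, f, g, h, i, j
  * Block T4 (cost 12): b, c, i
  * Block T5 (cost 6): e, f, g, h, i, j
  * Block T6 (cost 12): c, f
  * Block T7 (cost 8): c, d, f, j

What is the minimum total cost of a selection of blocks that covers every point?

8

T1, T5 together cover every point (T1 ∪ T5 = {a, b, c, d, e, f, g, h, i, j}); total cost 2 + 6 = 8.
No covering selection has total cost below 8.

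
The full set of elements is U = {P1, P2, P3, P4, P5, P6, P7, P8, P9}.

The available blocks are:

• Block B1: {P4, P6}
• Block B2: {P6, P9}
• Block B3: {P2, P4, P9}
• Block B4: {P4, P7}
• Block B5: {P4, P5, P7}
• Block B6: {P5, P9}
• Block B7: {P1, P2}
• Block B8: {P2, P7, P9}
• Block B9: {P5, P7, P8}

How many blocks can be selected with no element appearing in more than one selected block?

B2, B4, B7 are pairwise disjoint (B2={P6,P9}; B4={P4,P7}; B7={P1,P2}).
Every remaining block overlaps one of these, and no 4 of the listed blocks are pairwise disjoint, so 3 is the maximum.

3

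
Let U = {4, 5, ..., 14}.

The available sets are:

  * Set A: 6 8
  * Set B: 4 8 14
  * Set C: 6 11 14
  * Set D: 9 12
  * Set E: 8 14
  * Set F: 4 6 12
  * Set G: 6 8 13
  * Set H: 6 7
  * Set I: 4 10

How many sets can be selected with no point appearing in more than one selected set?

D, E, H, I are pairwise disjoint (D={9,12}; E={8,14}; H={6,7}; I={4,10}).
Every remaining set overlaps one of these, and no 5 of the listed sets are pairwise disjoint, so 4 is the maximum.

4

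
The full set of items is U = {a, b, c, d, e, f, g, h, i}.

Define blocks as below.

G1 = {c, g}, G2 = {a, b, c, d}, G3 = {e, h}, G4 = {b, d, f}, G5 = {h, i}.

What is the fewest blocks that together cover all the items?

G1, G2, G3, G4, and G5 cover everything between them: the union {a, b, c, d, e, f, g, h, i} is all of U.
No 4 of the 5 blocks cover everything (all 5 combinations miss at least one item), so 5 is optimal.

5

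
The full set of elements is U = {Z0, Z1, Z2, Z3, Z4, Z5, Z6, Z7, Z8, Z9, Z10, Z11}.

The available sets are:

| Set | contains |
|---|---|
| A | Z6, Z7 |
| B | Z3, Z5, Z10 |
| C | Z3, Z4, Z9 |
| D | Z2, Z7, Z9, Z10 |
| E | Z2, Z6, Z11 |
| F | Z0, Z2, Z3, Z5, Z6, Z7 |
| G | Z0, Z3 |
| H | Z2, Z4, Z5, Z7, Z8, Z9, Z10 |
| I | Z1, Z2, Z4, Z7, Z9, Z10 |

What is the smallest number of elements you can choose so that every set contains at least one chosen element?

Take T = {Z3, Z7, Z11}. Each listed set contains at least one of these, so T is a hitting set of size 3.
No choice of 2 elements meets every set, so 3 is the minimum.

3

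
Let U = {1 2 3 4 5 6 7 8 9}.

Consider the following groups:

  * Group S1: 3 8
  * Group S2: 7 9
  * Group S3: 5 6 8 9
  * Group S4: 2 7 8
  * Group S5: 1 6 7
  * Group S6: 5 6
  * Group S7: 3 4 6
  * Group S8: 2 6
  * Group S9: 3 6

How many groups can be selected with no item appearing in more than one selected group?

3

S1, S2, S6 are pairwise disjoint (S1={3,8}; S2={7,9}; S6={5,6}).
Every remaining group overlaps one of these, and no 4 of the listed groups are pairwise disjoint, so 3 is the maximum.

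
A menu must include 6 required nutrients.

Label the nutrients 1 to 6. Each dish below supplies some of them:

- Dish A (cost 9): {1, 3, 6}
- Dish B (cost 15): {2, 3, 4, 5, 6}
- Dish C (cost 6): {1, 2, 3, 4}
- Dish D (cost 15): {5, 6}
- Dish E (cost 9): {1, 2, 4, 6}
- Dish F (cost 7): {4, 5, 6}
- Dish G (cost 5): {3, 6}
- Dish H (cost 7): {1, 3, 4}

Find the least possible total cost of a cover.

C, F together cover every nutrient (C ∪ F = {1, 2, 3, 4, 5, 6}); total cost 6 + 7 = 13.
No covering selection has total cost below 13.

13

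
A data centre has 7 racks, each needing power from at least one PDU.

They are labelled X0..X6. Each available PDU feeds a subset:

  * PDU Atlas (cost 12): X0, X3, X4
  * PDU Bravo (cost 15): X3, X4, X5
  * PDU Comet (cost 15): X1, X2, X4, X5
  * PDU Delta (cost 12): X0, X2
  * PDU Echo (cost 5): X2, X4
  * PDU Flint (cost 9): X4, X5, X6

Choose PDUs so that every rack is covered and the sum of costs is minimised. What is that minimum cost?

36

Atlas, Comet, Flint together cover every rack (Atlas ∪ Comet ∪ Flint = {X0, X1, X2, X3, X4, X5, X6}); total cost 12 + 15 + 9 = 36.
The greedy pick Echo, Flint, Atlas, Comet costs 41; no covering selection beats 36.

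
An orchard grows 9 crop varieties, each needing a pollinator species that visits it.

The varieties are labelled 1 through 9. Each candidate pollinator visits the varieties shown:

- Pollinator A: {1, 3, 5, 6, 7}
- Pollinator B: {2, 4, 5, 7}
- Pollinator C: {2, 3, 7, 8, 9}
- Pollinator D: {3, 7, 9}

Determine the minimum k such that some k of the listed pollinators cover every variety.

3

Take {A, B, C}. Their union is {1, 2, 3, 4, 5, 6, 7, 8, 9}, which is all 9 varieties.
Only A contains 1, so A is forced; the remaining 4 varieties need at least 2 more pollinators (each remaining pollinator adds at most 3) — so at least 3 pollinators are needed, and 3 is optimal.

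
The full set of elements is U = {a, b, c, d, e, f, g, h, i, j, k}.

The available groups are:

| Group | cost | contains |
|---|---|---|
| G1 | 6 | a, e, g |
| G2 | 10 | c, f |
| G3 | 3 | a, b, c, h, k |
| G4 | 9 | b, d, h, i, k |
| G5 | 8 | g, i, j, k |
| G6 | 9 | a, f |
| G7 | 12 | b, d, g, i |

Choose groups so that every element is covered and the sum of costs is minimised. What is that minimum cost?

G1, G2, G4, G5 together cover every element (G1 ∪ G2 ∪ G4 ∪ G5 = {a, b, c, d, e, f, g, h, i, j, k}); total cost 6 + 10 + 9 + 8 = 33.
The greedy pick G3, G5, G1, G4, G6 costs 35; no covering selection beats 33.

33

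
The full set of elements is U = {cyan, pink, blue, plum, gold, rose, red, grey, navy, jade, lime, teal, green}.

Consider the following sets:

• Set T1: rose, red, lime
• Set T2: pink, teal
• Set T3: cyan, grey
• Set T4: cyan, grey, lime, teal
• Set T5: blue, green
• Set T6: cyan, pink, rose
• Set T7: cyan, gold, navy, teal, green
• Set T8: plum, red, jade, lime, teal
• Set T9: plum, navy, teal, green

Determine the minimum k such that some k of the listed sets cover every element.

Take {T3, T5, T6, T7, T8}. Their union is {cyan, pink, blue, plum, gold, rose, red, grey, navy, jade, lime, teal, green}, which is all 13 elements.
No 4 of the 9 sets cover everything (all 126 combinations miss at least one element), so 5 is optimal.

5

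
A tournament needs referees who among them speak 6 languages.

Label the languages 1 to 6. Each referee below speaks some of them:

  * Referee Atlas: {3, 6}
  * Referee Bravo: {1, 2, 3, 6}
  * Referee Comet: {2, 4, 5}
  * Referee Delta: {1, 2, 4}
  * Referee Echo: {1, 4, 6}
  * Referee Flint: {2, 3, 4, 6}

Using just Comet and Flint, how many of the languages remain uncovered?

Union of Comet, Flint = {2, 3, 4, 5, 6}.
Not covered: 1 — 1 language.

1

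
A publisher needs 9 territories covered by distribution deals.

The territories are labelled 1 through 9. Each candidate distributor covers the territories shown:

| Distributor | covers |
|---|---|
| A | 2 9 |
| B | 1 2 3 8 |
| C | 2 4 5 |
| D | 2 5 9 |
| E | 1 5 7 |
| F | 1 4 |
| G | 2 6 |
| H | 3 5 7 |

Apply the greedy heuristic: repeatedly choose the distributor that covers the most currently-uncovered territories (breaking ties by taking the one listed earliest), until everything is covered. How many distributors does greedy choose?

Greedy: pick B (covers 4 new) → pick C (covers 2 new) → pick A (covers 1 new) → pick E (covers 1 new) → pick G (covers 1 new). Total picks: 5.

5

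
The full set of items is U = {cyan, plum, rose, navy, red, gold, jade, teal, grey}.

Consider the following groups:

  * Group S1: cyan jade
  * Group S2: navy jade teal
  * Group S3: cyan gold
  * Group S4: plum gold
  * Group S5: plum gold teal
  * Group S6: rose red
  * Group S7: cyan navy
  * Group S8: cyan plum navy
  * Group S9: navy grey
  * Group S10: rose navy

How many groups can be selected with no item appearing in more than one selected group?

S1, S5, S6, S9 are pairwise disjoint (S1={cyan,jade}; S5={plum,gold,teal}; S6={rose,red}; S9={navy,grey}).
Every remaining group overlaps one of these, and no 5 of the listed groups are pairwise disjoint, so 4 is the maximum.

4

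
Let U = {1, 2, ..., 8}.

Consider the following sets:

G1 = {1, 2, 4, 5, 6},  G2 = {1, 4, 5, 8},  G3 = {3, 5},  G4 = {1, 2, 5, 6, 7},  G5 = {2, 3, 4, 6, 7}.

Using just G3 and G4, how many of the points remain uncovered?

2

Union of G3, G4 = {1, 2, 3, 5, 6, 7}.
Not covered: 4, 8 — 2 points.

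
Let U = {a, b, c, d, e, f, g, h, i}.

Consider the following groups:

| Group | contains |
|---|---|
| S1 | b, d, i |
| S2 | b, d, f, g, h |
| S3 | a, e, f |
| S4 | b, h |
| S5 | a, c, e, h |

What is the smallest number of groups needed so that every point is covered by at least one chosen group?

Take {S1, S2, S5}. Their union is {a, b, c, d, e, f, g, h, i}, which is all 9 points.
Only S5 contains c, so S5 is forced; the remaining 5 points need at least 2 more groups (each remaining group adds at most 4) — so at least 3 groups are needed, and 3 is optimal.

3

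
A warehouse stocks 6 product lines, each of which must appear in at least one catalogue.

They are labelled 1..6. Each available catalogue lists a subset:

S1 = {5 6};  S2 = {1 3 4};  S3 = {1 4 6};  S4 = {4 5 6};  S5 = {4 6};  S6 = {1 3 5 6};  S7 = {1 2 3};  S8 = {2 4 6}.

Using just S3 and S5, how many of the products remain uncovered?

3

Union of S3, S5 = {1, 4, 6}.
Not covered: 2, 3, 5 — 3 products.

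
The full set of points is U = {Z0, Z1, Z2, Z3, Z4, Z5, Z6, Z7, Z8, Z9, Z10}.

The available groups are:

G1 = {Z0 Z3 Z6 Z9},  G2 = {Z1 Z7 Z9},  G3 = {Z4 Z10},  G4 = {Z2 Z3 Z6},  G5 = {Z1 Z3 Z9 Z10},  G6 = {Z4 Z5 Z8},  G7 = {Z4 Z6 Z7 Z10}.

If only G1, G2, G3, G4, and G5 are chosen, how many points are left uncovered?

2

Union of G1, G2, G3, G4, G5 = {Z0, Z1, Z2, Z3, Z4, Z6, Z7, Z9, Z10}.
Not covered: Z5, Z8 — 2 points.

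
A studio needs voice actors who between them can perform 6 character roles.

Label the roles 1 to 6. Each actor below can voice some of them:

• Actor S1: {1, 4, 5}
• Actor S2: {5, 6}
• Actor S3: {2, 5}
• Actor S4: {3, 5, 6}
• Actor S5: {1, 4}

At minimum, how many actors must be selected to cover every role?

3

S1 and S3 and S4 together: S1 ∪ S3 ∪ S4 = {1, 2, 3, 4, 5, 6} — every role is covered.
Only S3 contains 2, so S3 is forced; the remaining 4 roles need at least 2 more actors (each remaining actor adds at most 2) — so at least 3 actors are needed, and 3 is optimal.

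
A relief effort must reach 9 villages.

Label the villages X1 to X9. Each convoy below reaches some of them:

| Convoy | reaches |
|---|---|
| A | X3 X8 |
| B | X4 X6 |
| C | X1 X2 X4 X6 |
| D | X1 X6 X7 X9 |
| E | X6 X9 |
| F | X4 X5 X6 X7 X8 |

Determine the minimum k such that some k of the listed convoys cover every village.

Take {A, C, D, F}. Their union is {X1, X2, X3, X4, X5, X6, X7, X8, X9}, which is all 9 villages.
No 3 of the 6 convoys cover everything (all 20 combinations miss at least one village), so 4 is optimal.

4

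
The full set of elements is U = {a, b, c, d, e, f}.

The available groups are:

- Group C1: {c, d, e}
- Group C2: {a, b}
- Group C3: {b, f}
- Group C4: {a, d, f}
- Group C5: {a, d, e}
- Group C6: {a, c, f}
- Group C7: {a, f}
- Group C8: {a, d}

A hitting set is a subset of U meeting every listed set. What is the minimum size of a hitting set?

The 3 elements {a, e, f} hit every group.
No choice of 2 elements meets every group, so 3 is the minimum.

3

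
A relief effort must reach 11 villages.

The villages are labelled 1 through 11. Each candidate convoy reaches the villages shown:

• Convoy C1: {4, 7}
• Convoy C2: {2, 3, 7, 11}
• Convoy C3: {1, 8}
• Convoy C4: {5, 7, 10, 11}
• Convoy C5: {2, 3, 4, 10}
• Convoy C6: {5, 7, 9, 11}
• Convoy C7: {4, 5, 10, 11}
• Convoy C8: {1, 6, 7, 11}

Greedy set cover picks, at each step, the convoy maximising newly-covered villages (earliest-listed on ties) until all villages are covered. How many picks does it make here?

5

Greedy: pick C2 (covers 4 new) → pick C7 (covers 3 new) → pick C3 (covers 2 new) → pick C6 (covers 1 new) → pick C8 (covers 1 new). Total picks: 5.
(The true minimum cover uses only 4 convoys, so greedy is not optimal here.)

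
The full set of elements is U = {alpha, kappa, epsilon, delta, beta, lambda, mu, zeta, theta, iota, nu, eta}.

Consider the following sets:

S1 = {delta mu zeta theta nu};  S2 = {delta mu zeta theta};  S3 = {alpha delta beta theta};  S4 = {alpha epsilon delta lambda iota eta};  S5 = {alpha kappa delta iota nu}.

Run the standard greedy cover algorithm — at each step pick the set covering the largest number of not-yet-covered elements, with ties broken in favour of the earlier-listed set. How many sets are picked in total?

Greedy: pick S4 (covers 6 new) → pick S1 (covers 4 new) → pick S3 (covers 1 new) → pick S5 (covers 1 new). Total picks: 4.

4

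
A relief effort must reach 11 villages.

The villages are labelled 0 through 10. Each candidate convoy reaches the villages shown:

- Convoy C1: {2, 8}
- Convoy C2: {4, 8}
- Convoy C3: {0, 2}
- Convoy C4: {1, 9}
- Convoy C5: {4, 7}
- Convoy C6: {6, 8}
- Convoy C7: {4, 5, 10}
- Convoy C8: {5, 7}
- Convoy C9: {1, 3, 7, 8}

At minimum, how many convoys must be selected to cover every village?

5

Take {C3, C4, C6, C7, C9}. Their union is {0, 1, 2, 3, 4, 5, 6, 7, 8, 9, 10}, which is all 11 villages.
No 4 of the 9 convoys cover everything (all 126 combinations miss at least one village), so 5 is optimal.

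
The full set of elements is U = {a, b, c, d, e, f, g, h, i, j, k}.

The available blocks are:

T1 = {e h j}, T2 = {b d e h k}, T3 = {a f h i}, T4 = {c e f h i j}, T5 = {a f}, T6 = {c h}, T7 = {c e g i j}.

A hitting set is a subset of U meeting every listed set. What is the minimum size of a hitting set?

The 3 elements {a, e, h} hit every block.
No choice of 2 elements meets every block, so 3 is the minimum.

3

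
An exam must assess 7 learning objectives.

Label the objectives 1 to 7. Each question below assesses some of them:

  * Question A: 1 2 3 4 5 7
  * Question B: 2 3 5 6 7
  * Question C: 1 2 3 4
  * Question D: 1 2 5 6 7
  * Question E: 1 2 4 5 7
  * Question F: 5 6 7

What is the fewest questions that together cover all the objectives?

2

B and C together: B ∪ C = {1, 2, 3, 4, 5, 6, 7} — every objective is covered.
No single question has all 7 objectives (the largest, A, has 6), so 2 is optimal.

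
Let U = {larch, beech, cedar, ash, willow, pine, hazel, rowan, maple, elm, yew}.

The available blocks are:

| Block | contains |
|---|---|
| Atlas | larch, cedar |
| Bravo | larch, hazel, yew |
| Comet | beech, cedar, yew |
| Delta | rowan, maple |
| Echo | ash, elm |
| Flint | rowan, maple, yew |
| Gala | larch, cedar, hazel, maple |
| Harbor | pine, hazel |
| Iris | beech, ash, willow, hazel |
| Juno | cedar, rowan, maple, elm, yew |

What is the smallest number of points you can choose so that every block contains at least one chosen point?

Take H = {cedar, hazel, rowan, elm}. Each listed block contains at least one of these, so H is a hitting set of size 4.
The blocks Atlas, Echo, Flint, Harbor are pairwise disjoint, so any hitting set needs a separate point for each — at least 4. Hence 4 is optimal.

4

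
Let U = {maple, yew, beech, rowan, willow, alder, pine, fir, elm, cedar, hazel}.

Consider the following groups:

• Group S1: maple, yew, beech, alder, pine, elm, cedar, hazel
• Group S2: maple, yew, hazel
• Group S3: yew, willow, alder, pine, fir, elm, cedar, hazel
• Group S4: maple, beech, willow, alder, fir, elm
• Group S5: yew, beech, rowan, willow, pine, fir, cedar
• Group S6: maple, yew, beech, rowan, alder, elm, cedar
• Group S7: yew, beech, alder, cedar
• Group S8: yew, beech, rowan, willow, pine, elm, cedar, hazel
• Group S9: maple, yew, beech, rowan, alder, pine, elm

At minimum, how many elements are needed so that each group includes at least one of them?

2

Take H = {yew, willow}. Each listed group contains at least one of these, so H is a hitting set of size 2.
No single element lies in every group, so at least 2 are needed and 2 is optimal.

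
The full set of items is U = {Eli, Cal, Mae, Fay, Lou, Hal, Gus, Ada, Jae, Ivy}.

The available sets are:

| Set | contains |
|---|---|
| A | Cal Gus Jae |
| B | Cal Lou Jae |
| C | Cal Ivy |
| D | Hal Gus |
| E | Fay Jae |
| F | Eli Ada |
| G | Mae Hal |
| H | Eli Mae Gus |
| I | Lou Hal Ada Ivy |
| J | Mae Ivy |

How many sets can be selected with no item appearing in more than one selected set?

D, E, F, J are pairwise disjoint (D={Hal,Gus}; E={Fay,Jae}; F={Eli,Ada}; J={Mae,Ivy}).
Every remaining set overlaps one of these, and no 5 of the listed sets are pairwise disjoint, so 4 is the maximum.

4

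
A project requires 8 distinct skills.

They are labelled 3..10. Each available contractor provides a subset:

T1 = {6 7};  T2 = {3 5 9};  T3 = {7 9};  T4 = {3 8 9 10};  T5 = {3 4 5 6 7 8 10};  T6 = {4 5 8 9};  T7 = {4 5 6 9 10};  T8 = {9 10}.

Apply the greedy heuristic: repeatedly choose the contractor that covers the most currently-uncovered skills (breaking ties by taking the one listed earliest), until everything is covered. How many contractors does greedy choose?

2

Greedy: pick T5 (covers 7 new) → pick T2 (covers 1 new). Total picks: 2.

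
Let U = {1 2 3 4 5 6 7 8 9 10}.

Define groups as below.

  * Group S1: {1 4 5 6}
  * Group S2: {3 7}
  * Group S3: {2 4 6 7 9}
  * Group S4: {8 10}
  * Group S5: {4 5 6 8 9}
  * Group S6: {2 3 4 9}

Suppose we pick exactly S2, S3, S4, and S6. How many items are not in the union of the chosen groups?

2

Union of S2, S3, S4, S6 = {2, 3, 4, 6, 7, 8, 9, 10}.
Not covered: 1, 5 — 2 items.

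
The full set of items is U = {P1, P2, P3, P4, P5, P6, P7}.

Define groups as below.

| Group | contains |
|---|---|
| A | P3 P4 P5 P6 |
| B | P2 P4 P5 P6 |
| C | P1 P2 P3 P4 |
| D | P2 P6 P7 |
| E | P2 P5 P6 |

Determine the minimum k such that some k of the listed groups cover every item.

3

B and C and D together: B ∪ C ∪ D = {P1, P2, P3, P4, P5, P6, P7} — every item is covered.
Only C contains P1, so C is forced; the remaining 3 items need at least 2 more groups (each remaining group adds at most 2) — so at least 3 groups are needed, and 3 is optimal.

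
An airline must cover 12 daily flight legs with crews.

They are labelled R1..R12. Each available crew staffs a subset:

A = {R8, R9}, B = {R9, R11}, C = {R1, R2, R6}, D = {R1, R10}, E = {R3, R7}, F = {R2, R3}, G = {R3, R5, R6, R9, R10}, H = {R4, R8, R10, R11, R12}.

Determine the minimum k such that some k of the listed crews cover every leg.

Take {C, E, G, H}. Their union is {R1, R2, R3, R4, R5, R6, R7, R8, R9, R10, R11, R12}, which is all 12 legs.
No 3 of the 8 crews cover everything (all 56 combinations miss at least one leg), so 4 is optimal.

4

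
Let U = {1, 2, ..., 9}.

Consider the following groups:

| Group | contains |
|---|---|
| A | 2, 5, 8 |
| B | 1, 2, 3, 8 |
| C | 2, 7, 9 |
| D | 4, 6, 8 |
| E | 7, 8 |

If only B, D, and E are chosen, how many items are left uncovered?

Union of B, D, E = {1, 2, 3, 4, 6, 7, 8}.
Not covered: 5, 9 — 2 items.

2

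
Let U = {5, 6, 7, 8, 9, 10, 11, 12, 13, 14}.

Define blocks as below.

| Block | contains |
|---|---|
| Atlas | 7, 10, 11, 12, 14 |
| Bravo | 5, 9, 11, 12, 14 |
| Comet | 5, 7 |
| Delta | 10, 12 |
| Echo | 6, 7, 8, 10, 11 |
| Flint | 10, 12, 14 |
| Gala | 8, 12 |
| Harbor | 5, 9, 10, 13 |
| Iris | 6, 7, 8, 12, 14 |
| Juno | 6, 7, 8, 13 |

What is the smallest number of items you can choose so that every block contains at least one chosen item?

3

The 3 items {5, 6, 12} hit every block.
No choice of 2 items meets every block, so 3 is the minimum.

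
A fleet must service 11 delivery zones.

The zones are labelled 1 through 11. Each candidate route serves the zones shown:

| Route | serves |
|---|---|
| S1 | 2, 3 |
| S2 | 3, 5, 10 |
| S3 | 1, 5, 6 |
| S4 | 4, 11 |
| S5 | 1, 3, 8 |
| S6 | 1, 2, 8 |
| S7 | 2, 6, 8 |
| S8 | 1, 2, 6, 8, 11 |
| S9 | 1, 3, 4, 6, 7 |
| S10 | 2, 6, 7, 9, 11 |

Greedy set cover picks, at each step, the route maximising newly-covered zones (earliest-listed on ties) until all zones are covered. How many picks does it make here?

Greedy: pick S8 (covers 5 new) → pick S2 (covers 3 new) → pick S9 (covers 2 new) → pick S10 (covers 1 new). Total picks: 4.

4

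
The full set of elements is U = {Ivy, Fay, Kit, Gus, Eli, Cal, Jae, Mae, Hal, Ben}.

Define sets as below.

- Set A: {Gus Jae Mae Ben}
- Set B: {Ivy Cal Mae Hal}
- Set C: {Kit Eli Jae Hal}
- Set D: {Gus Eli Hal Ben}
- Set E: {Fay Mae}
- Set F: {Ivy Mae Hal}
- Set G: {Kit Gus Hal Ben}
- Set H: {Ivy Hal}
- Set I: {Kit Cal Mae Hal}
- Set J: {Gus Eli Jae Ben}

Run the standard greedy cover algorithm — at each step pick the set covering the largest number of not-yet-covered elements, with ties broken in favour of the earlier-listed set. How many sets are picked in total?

4

Greedy: pick A (covers 4 new) → pick B (covers 3 new) → pick C (covers 2 new) → pick E (covers 1 new). Total picks: 4.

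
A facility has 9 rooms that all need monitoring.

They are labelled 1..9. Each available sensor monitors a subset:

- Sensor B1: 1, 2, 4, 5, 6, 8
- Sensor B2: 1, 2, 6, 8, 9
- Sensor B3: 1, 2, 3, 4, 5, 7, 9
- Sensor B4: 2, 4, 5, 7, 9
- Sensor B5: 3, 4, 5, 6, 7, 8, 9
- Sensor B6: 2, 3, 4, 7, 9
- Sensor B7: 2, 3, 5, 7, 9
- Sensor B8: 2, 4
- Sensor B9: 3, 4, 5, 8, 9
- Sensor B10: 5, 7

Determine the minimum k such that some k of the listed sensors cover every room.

B1 and B5 together: B1 ∪ B5 = {1, 2, 3, 4, 5, 6, 7, 8, 9} — every room is covered.
No single sensor has all 9 rooms (the largest, B3, has 7), so 2 is optimal.

2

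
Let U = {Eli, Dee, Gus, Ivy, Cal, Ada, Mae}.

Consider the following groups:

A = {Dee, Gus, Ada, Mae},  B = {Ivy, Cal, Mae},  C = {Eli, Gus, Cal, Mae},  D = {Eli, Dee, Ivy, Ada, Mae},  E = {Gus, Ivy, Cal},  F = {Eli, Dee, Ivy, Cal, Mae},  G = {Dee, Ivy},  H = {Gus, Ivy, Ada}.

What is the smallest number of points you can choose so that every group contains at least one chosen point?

2

Take T = {Ivy, Mae}. Each listed group contains at least one of these, so T is a hitting set of size 2.
The groups C, G are pairwise disjoint, so any hitting set needs a separate point for each — at least 2. Hence 2 is optimal.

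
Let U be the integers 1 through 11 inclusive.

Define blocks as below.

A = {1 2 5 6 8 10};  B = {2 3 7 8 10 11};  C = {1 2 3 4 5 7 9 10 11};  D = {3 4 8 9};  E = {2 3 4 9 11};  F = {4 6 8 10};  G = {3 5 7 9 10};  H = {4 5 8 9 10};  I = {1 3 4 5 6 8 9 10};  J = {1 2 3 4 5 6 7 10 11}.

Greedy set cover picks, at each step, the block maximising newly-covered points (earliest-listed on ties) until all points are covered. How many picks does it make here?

Greedy: pick C (covers 9 new) → pick A (covers 2 new). Total picks: 2.

2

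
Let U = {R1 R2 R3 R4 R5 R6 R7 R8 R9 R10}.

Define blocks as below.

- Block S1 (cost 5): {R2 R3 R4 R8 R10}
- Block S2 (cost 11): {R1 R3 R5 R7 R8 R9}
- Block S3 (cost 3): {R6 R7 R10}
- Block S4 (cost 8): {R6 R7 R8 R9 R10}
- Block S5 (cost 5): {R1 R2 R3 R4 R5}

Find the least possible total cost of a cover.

13

S4, S5 together cover every element (S4 ∪ S5 = {R1, R2, R3, R4, R5, R6, R7, R8, R9, R10}); total cost 8 + 5 = 13.
The greedy pick S1, S3, S5, S4 costs 21; no covering selection beats 13.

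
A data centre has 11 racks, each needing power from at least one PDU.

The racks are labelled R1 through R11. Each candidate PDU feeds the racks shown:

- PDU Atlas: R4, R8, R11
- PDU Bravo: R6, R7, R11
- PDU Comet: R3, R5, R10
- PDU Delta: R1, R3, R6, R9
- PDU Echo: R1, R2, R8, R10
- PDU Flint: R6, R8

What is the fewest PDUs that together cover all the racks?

5

Atlas and Bravo and Comet and Delta and Echo together: Atlas ∪ Bravo ∪ Comet ∪ Delta ∪ Echo = {R1, R2, R3, R4, R5, R6, R7, R8, R9, R10, R11} — every rack is covered.
No 4 of the 6 PDUs cover everything (all 15 combinations miss at least one rack), so 5 is optimal.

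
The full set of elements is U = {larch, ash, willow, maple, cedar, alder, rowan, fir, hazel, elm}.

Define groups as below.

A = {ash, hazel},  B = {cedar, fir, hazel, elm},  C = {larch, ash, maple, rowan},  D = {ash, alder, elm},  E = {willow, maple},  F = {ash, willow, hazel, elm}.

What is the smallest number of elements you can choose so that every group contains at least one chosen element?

Take H = {ash, maple, cedar}. Each listed group contains at least one of these, so H is a hitting set of size 3.
No choice of 2 elements meets every group, so 3 is the minimum.

3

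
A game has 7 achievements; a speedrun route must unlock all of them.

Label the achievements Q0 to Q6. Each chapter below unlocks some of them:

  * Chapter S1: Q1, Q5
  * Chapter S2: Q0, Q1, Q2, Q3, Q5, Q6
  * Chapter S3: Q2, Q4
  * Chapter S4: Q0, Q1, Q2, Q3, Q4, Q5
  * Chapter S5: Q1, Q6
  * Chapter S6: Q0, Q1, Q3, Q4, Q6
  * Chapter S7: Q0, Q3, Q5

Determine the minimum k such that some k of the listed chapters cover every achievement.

2

S2 and S6 together: S2 ∪ S6 = {Q0, Q1, Q2, Q3, Q4, Q5, Q6} — every achievement is covered.
No single chapter has all 7 achievements (the largest, S2, has 6), so 2 is optimal.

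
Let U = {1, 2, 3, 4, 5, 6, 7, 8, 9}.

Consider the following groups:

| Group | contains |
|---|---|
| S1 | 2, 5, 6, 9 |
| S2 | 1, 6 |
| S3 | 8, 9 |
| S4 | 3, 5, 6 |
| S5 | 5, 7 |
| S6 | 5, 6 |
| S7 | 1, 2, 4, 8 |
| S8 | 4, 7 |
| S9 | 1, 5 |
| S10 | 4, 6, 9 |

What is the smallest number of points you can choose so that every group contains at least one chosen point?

4

The 4 points {1, 4, 5, 9} hit every group.
No choice of 3 points meets every group, so 4 is the minimum.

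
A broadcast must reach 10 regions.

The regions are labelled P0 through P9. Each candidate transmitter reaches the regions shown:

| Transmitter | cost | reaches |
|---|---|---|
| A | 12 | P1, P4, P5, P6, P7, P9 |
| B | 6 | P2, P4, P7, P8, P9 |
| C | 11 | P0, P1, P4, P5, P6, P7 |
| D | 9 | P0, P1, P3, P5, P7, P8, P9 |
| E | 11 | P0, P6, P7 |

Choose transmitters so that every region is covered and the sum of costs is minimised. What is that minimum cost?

26

B, C, D together cover every region (B ∪ C ∪ D = {P0, P1, P2, P3, P4, P5, P6, P7, P8, P9}); total cost 6 + 11 + 9 = 26.
No covering selection has total cost below 26.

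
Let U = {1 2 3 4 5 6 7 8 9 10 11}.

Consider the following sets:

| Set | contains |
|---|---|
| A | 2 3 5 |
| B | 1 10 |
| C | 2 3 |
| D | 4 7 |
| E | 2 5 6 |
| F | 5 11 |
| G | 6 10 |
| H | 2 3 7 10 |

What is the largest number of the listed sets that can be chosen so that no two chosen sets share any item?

C, D, F, G are pairwise disjoint (C={2,3}; D={4,7}; F={5,11}; G={6,10}).
Every remaining set overlaps one of these, and no 5 of the listed sets are pairwise disjoint, so 4 is the maximum.

4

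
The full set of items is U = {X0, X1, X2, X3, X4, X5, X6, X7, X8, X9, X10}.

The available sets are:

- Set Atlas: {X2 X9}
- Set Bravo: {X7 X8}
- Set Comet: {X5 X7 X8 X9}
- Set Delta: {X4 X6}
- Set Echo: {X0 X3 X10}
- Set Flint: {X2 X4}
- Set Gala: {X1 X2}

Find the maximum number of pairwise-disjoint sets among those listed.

4

Comet, Delta, Echo, Gala are pairwise disjoint (Comet={X5,X7,X8,X9}; Delta={X4,X6}; Echo={X0,X3,X10}; Gala={X1,X2}).
Every remaining set overlaps one of these, and no 5 of the listed sets are pairwise disjoint, so 4 is the maximum.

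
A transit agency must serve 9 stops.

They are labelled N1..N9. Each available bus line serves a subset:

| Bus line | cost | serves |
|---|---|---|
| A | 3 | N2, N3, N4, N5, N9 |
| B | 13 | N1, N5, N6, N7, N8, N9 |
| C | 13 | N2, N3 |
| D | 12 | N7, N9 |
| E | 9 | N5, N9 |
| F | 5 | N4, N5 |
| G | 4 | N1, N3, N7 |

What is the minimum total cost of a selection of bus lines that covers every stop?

16

A, B together cover every stop (A ∪ B = {N1, N2, N3, N4, N5, N6, N7, N8, N9}); total cost 3 + 13 = 16.
The greedy pick A, G, B costs 20; no covering selection beats 16.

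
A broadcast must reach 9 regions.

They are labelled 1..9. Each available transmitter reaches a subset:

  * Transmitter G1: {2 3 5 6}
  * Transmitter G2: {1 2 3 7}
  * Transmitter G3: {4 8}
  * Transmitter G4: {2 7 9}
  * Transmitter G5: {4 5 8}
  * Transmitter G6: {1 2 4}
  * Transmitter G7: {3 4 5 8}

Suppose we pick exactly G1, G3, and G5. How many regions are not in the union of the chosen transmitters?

3

Union of G1, G3, G5 = {2, 3, 4, 5, 6, 8}.
Not covered: 1, 7, 9 — 3 regions.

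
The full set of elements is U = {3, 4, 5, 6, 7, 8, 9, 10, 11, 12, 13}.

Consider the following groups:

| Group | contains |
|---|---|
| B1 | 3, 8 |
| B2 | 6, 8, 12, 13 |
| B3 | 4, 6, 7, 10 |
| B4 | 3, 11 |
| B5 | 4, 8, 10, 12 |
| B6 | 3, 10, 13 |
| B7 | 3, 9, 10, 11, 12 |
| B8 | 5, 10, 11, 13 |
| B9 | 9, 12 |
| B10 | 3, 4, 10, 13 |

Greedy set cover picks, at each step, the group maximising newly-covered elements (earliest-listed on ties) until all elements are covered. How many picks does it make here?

4

Greedy: pick B7 (covers 5 new) → pick B2 (covers 3 new) → pick B3 (covers 2 new) → pick B8 (covers 1 new). Total picks: 4.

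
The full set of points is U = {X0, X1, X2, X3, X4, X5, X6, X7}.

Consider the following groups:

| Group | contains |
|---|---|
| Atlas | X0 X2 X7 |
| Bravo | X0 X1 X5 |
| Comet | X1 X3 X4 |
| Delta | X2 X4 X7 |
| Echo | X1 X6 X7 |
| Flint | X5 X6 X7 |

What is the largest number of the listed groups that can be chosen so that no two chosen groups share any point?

2

Bravo, Delta are pairwise disjoint (Bravo={X0,X1,X5}; Delta={X2,X4,X7}).
Every remaining group overlaps one of these, and no 3 of the listed groups are pairwise disjoint, so 2 is the maximum.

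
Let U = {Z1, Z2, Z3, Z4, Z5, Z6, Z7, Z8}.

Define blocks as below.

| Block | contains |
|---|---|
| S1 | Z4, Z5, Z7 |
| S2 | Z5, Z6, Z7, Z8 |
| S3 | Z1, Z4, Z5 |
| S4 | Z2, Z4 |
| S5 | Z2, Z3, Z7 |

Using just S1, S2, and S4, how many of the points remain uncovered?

Union of S1, S2, S4 = {Z2, Z4, Z5, Z6, Z7, Z8}.
Not covered: Z1, Z3 — 2 points.

2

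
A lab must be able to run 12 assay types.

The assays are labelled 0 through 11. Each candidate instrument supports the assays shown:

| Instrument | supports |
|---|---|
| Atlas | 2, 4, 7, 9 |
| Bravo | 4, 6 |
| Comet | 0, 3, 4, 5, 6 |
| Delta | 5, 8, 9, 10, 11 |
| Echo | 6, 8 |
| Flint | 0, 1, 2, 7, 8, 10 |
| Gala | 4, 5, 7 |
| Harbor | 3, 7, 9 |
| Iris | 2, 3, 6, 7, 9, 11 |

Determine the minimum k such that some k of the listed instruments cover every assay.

3

Comet and Flint and Iris together: Comet ∪ Flint ∪ Iris = {0, 1, 2, 3, 4, 5, 6, 7, 8, 9, 10, 11} — every assay is covered.
Only Flint contains 1, so Flint is forced; the remaining 6 assays need at least 2 more instruments (each remaining instrument adds at most 4) — so at least 3 instruments are needed, and 3 is optimal.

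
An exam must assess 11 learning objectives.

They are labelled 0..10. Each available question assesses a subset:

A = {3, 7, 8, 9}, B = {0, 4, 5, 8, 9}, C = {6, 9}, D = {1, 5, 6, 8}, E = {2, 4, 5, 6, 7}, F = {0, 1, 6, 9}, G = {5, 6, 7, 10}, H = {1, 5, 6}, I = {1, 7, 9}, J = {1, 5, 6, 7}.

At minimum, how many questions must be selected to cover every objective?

4

Take {A, E, F, G}. Their union is {0, 1, 2, 3, 4, 5, 6, 7, 8, 9, 10}, which is all 11 objectives.
No 3 of the 10 questions cover everything (all 120 combinations miss at least one objective), so 4 is optimal.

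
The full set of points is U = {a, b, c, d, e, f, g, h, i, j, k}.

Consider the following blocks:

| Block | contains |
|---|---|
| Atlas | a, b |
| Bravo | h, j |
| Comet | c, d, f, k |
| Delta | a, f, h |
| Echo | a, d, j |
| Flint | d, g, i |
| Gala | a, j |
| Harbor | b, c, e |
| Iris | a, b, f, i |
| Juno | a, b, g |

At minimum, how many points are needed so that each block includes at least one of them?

The 4 points {a, d, e, j} hit every block.
No choice of 3 points meets every block, so 4 is the minimum.

4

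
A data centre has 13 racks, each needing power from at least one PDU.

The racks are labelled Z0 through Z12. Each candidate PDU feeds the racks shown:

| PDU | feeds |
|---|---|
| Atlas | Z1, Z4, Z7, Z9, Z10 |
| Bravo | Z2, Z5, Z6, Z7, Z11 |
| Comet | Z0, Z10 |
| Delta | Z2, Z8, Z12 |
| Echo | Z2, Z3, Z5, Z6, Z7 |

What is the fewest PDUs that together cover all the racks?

Take {Atlas, Bravo, Comet, Delta, Echo}. Their union is {Z0, Z1, Z2, Z3, Z4, Z5, Z6, Z7, Z8, Z9, Z10, Z11, Z12}, which is all 13 racks.
No 4 of the 5 PDUs cover everything (all 5 combinations miss at least one rack), so 5 is optimal.

5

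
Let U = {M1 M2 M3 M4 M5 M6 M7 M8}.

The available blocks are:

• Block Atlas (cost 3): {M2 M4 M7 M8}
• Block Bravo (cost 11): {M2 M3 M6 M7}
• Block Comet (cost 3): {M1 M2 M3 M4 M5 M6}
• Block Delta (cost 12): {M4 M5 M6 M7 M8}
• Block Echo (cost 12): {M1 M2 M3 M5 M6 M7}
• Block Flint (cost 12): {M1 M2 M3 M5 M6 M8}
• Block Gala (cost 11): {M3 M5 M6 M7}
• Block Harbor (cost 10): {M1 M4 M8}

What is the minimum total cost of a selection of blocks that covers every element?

6

Atlas, Comet together cover every element (Atlas ∪ Comet = {M1, M2, M3, M4, M5, M6, M7, M8}); total cost 3 + 3 = 6.
No covering selection has total cost below 6.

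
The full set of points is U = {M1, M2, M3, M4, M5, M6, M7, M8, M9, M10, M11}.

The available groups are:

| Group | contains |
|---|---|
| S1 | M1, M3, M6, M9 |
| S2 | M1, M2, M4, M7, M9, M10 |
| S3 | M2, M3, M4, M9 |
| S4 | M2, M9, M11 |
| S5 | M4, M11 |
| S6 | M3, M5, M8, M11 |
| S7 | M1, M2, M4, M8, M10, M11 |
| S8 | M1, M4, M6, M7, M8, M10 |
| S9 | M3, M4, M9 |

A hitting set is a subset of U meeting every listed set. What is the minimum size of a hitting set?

Take H = {M3, M4, M11}. Each listed group contains at least one of these, so H is a hitting set of size 3.
No choice of 2 points meets every group, so 3 is the minimum.

3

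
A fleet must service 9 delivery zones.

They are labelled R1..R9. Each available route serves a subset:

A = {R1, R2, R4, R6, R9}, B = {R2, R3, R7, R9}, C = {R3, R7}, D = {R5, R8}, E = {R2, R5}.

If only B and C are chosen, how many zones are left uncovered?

5

Union of B, C = {R2, R3, R7, R9}.
Not covered: R1, R4, R5, R6, R8 — 5 zones.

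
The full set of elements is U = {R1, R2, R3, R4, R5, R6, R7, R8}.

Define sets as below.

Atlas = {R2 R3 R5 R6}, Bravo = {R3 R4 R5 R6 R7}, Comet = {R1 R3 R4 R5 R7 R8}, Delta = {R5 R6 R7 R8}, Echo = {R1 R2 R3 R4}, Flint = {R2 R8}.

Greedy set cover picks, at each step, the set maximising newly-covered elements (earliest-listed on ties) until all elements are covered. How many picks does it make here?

Greedy: pick Comet (covers 6 new) → pick Atlas (covers 2 new). Total picks: 2.

2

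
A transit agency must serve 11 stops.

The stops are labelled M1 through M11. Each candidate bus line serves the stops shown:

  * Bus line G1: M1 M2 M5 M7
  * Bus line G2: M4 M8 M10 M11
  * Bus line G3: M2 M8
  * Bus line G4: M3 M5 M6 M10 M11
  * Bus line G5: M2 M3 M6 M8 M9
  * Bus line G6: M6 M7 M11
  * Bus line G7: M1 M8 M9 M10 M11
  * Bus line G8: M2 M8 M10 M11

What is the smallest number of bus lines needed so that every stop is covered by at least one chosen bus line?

G1 and G2 and G5 together: G1 ∪ G2 ∪ G5 = {M1, M2, M3, M4, M5, M6, M7, M8, M9, M10, M11} — every stop is covered.
Each bus line has at most 5 stops, and 2·5 = 10 < 11 — so at least 3 bus lines are needed, and 3 is optimal.

3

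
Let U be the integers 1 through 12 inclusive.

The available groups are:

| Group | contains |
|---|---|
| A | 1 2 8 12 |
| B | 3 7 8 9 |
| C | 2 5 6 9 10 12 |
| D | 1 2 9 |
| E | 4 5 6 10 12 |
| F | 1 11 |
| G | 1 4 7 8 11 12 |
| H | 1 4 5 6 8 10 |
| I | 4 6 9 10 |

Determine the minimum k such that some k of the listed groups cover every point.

3

B and C and G together: B ∪ C ∪ G = {1, 2, 3, 4, 5, 6, 7, 8, 9, 10, 11, 12} — every point is covered.
Only B contains 3, so B is forced; the remaining 8 points need at least 2 more groups (each remaining group adds at most 5) — so at least 3 groups are needed, and 3 is optimal.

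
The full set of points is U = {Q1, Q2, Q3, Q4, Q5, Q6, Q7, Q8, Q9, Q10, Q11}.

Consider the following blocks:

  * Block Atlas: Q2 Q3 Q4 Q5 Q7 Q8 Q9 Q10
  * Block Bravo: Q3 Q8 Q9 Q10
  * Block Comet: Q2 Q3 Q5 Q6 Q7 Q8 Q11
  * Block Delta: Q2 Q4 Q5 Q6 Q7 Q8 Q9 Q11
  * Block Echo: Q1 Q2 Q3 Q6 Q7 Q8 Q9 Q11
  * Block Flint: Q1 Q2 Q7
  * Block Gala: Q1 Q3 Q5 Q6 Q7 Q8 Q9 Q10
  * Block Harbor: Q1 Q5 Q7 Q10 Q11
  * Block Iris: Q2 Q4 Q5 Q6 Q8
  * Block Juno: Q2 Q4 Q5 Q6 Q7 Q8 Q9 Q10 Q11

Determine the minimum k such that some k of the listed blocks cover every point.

2

Take {Gala, Juno}. Their union is {Q1, Q2, Q3, Q4, Q5, Q6, Q7, Q8, Q9, Q10, Q11}, which is all 11 points.
No single block has all 11 points (the largest, Juno, has 9), so 2 is optimal.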